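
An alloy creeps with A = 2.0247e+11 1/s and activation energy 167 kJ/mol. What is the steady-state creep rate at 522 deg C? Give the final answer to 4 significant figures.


rate = A * exp(-Q / (R*T))
T = 522 + 273.15 = 795.15 K
rate = 2.0247e+11 * exp(-167e3 / (8.314 * 795.15))
rate = 2.165 1/s


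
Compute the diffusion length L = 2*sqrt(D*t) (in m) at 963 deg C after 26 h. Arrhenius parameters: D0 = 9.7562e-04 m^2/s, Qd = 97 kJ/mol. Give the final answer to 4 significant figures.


Step 1: D = D0 * exp(-Qd/(R*T))
T = 1236.15 K
D = 9.7562e-04 * exp(-97e3 / (8.314 * 1236.15)) = 7.76801e-08 m^2/s
Step 2: L = 2*sqrt(D*t)
t = 26 h = 93600 s
L = 2*sqrt(7.76801e-08 * 93600) = 0.1705 m


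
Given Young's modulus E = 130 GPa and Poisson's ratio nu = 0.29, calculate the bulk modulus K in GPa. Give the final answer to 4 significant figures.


K = E / (3*(1-2*nu))
K = 130 / (3*(1-2*0.29))
K = 103.2 GPa


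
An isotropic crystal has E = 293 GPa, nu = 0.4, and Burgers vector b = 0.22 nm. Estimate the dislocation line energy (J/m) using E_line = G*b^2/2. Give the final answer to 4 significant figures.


Step 1: G = E / (2*(1+nu))
G = 293 / (2*(1+0.4)) = 104.643 GPa = 1.04643e+11 Pa
Step 2: E_line = G*b^2/2
b = 0.22 nm = 2.2e-10 m
E_line = 0.5 * 1.04643e+11 * (2.2e-10)^2 = 2.532e-09 J/m


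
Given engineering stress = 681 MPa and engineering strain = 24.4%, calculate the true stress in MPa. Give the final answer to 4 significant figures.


sigma_true = sigma_eng * (1 + epsilon_eng)
sigma_true = 681 * (1 + 0.244)
sigma_true = 847.2 MPa


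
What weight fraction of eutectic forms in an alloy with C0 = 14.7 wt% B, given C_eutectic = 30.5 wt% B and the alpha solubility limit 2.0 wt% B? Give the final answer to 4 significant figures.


f_primary = (C_e - C0) / (C_e - C_alpha_max)
f_primary = (30.5 - 14.7) / (30.5 - 2.0)
f_primary = 0.554386
f_eutectic = 1 - 0.554386 = 0.4456


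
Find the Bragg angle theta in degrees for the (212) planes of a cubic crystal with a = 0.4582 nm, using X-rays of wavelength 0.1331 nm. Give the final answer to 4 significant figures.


d = a / sqrt(h^2+k^2+l^2)
d = 0.4582 / sqrt(9) = 0.152733 nm
lambda = 2*d*sin(theta)  =>  sin(theta) = lambda / (2*d)
sin(theta) = 0.1331 / (2 * 0.152733) = 0.435727
theta = 25.83 deg


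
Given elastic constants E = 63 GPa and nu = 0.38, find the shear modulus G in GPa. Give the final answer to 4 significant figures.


G = E / (2*(1+nu))
G = 63 / (2*(1+0.38))
G = 22.83 GPa


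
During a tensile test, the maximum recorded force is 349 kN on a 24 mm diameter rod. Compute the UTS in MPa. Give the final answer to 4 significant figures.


A0 = pi*(d/2)^2 = pi*(24/2)^2 = 452.389 mm^2
UTS = F_max / A0 = 349*1000 / 452.389
UTS = 771.5 MPa


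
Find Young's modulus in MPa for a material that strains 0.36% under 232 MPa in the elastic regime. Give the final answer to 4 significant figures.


E = sigma / epsilon
epsilon = 0.36% = 3.6e-03
E = 232 / 3.6e-03
E = 64440 MPa


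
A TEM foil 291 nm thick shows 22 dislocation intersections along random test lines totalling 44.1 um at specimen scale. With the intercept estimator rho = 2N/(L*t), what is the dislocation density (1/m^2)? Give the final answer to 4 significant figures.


rho = 2N / (L * t)
L = 44.1 um = 4.41e-05 m, t = 291 nm = 2.91e-07 m
rho = 2 * 22 / (4.41e-05 * 2.91e-07)
rho = 3.429e+12 1/m^2


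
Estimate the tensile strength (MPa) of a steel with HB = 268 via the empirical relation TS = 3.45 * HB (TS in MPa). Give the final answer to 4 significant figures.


TS (MPa) = 3.45 * HB
TS = 3.45 * 268
TS = 924.6 MPa


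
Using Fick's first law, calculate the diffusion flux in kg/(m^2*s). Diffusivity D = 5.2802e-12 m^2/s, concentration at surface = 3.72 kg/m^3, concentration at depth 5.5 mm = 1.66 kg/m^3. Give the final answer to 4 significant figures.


J = -D * (dC/dx) = D * (C1 - C2) / dx
J = 5.2802e-12 * (3.72 - 1.66) / 5.5e-03
J = 1.978e-09 kg/(m^2*s)


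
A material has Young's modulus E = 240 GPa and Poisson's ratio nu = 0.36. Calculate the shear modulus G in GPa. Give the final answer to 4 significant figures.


G = E / (2*(1+nu))
G = 240 / (2*(1+0.36))
G = 88.24 GPa


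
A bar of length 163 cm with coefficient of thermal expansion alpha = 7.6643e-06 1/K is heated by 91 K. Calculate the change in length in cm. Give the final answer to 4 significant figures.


dL = L0 * alpha * dT
dL = 163 * 7.6643e-06 * 91
dL = 0.1137 cm


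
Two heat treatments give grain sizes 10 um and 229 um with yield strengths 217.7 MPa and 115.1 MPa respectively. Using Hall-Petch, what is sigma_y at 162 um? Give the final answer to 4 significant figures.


sigma_y = sigma0 + k / sqrt(d)
1/sqrt(d1) = 1/sqrt(1e-05) = 316.228;  1/sqrt(d2) = 66.0819
k = (sigma1 - sigma2) / (1/sqrt(d1) - 1/sqrt(d2)) = (217.7 - 115.1) / (316.228 - 66.0819) = 0.410161 MPa*m^0.5
sigma0 = sigma1 - k/sqrt(d1) = 217.7 - 0.410161*316.228 = 87.9958 MPa
sigma_y(d3) = 87.9958 + 0.410161 / sqrt(1.62e-04) = 120.2 MPa


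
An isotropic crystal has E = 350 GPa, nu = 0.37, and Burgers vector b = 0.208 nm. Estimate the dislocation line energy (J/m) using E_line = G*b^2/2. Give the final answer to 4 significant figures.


Step 1: G = E / (2*(1+nu))
G = 350 / (2*(1+0.37)) = 127.737 GPa = 1.27737e+11 Pa
Step 2: E_line = G*b^2/2
b = 0.208 nm = 2.08e-10 m
E_line = 0.5 * 1.27737e+11 * (2.08e-10)^2 = 2.763e-09 J/m


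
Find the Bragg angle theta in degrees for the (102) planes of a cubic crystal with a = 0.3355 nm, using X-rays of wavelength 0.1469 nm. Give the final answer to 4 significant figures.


d = a / sqrt(h^2+k^2+l^2)
d = 0.3355 / sqrt(5) = 0.15004 nm
lambda = 2*d*sin(theta)  =>  sin(theta) = lambda / (2*d)
sin(theta) = 0.1469 / (2 * 0.15004) = 0.489536
theta = 29.31 deg


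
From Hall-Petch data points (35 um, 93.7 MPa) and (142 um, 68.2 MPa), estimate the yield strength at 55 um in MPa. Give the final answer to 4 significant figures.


sigma_y = sigma0 + k / sqrt(d)
1/sqrt(d1) = 1/sqrt(3.5e-05) = 169.031;  1/sqrt(d2) = 83.9181
k = (sigma1 - sigma2) / (1/sqrt(d1) - 1/sqrt(d2)) = (93.7 - 68.2) / (169.031 - 83.9181) = 0.299603 MPa*m^0.5
sigma0 = sigma1 - k/sqrt(d1) = 93.7 - 0.299603*169.031 = 43.0579 MPa
sigma_y(d3) = 43.0579 + 0.299603 / sqrt(5.5e-05) = 83.46 MPa


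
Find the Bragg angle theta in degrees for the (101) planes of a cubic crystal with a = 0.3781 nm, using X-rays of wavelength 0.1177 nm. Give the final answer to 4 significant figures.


d = a / sqrt(h^2+k^2+l^2)
d = 0.3781 / sqrt(2) = 0.267357 nm
lambda = 2*d*sin(theta)  =>  sin(theta) = lambda / (2*d)
sin(theta) = 0.1177 / (2 * 0.267357) = 0.220118
theta = 12.72 deg


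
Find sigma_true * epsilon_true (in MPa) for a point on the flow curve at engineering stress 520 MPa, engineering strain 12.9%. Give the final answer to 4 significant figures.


sigma_true = sigma_eng * (1 + epsilon_eng)
sigma_true = 520 * (1 + 0.129) = 587.08 MPa
epsilon_true = ln(1 + epsilon_eng)
epsilon_true = ln(1 + 0.129) = 0.121332
sigma_true * epsilon_true = 587.08 * 0.121332 = 71.23 MPa


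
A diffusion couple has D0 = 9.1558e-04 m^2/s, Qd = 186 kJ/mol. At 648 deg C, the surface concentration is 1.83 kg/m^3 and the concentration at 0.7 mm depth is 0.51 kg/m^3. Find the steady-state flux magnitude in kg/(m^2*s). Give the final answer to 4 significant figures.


Step 1: D = D0 * exp(-Qd/(R*T))
T = 648 + 273.15 = 921.15 K
D = 9.1558e-04 * exp(-186e3 / (8.314 * 921.15)) = 2.59429e-14 m^2/s
Step 2: J = D * (C1 - C2) / dx
J = 2.59429e-14 * (1.83 - 0.51) / 7e-04
J = 4.892e-11 kg/(m^2*s)


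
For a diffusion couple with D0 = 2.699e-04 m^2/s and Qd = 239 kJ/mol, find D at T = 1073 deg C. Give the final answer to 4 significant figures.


D = D0 * exp(-Qd / (R*T))
T = 1346.15 K
D = 2.699e-04 * exp(-239e3 / (8.314 * 1346.15))
D = 1.435e-13 m^2/s


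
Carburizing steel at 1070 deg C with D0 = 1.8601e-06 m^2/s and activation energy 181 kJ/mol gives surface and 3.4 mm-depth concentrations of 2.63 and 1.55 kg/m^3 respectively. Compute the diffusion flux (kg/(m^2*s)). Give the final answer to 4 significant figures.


Step 1: D = D0 * exp(-Qd/(R*T))
T = 1070 + 273.15 = 1343.15 K
D = 1.8601e-06 * exp(-181e3 / (8.314 * 1343.15)) = 1.69924e-13 m^2/s
Step 2: J = D * (C1 - C2) / dx
J = 1.69924e-13 * (2.63 - 1.55) / 3.4e-03
J = 5.398e-11 kg/(m^2*s)


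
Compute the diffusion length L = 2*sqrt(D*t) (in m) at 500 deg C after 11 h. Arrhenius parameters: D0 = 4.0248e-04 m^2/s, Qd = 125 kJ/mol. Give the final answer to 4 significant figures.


Step 1: D = D0 * exp(-Qd/(R*T))
T = 773.15 K
D = 4.0248e-04 * exp(-125e3 / (8.314 * 773.15)) = 1.44324e-12 m^2/s
Step 2: L = 2*sqrt(D*t)
t = 11 h = 39600 s
L = 2*sqrt(1.44324e-12 * 39600) = 4.781e-04 m


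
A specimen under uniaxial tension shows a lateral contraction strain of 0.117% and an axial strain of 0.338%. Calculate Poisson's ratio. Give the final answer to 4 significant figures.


nu = -epsilon_lat / epsilon_axial
Lateral strain is contraction (negative), so using magnitudes:
nu = 0.117 / 0.338
nu = 0.3462


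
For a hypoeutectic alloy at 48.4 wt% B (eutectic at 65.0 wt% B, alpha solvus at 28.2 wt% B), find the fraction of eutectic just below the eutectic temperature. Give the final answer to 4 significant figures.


f_primary = (C_e - C0) / (C_e - C_alpha_max)
f_primary = (65.0 - 48.4) / (65.0 - 28.2)
f_primary = 0.451087
f_eutectic = 1 - 0.451087 = 0.5489


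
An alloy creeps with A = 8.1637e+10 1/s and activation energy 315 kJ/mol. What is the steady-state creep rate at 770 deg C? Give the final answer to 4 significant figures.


rate = A * exp(-Q / (R*T))
T = 770 + 273.15 = 1043.15 K
rate = 8.1637e+10 * exp(-315e3 / (8.314 * 1043.15))
rate = 1.374e-05 1/s


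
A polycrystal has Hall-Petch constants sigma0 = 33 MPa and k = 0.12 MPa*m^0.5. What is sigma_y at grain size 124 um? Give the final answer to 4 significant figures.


sigma_y = sigma0 + k / sqrt(d)
d = 124 um = 1.24e-04 m
sigma_y = 33 + 0.12 / sqrt(1.24e-04)
sigma_y = 43.78 MPa


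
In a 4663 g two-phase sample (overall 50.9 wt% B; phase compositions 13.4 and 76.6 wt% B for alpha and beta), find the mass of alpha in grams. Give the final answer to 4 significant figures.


f_alpha = (C_beta - C0) / (C_beta - C_alpha)
f_alpha = (76.6 - 50.9) / (76.6 - 13.4) = 0.406646
m_alpha = f_alpha * m_total = 0.406646 * 4663 = 1896 g


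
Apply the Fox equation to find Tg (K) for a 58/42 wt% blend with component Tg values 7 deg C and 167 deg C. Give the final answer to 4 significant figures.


1/Tg = w1/Tg1 + w2/Tg2 (in Kelvin)
Tg1 = 280.15 K, Tg2 = 440.15 K
1/Tg = 0.58/280.15 + 0.42/440.15
Tg = 330.6 K


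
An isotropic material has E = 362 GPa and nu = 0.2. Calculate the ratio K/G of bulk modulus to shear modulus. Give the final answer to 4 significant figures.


G = E / (2*(1+nu))
G = 362 / (2*(1+0.2)) = 150.833 GPa
K = E / (3*(1-2*nu))
K = 362 / (3*(1-2*0.2)) = 201.111 GPa
K/G = 201.111 / 150.833 = 1.333


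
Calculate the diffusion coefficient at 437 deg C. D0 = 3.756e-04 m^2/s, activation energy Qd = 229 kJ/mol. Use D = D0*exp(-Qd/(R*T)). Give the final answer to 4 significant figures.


D = D0 * exp(-Qd / (R*T))
T = 710.15 K
D = 3.756e-04 * exp(-229e3 / (8.314 * 710.15))
D = 5.372e-21 m^2/s


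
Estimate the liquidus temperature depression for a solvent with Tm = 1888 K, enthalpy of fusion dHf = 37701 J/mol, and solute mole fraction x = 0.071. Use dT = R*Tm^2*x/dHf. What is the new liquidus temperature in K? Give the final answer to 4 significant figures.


dT = R*Tm^2*x / dHf
dT = 8.314 * 1888^2 * 0.071 / 37701
dT = 55.811 K
T_new = 1888 - 55.811 = 1832 K


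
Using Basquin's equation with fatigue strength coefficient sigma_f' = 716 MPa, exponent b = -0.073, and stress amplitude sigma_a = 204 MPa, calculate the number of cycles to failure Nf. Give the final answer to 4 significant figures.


sigma_a = sigma_f' * (2*Nf)^b
2*Nf = (sigma_a / sigma_f')^(1/b)
2*Nf = (204 / 716)^(1/-0.073)
2*Nf = 2.94868e+07
Nf = 1.474e+07 cycles


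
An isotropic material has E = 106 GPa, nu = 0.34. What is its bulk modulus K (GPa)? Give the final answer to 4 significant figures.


K = E / (3*(1-2*nu))
K = 106 / (3*(1-2*0.34))
K = 110.4 GPa


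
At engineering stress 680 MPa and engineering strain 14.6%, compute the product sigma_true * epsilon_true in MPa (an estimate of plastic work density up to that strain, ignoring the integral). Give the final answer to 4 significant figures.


sigma_true = sigma_eng * (1 + epsilon_eng)
sigma_true = 680 * (1 + 0.146) = 779.28 MPa
epsilon_true = ln(1 + epsilon_eng)
epsilon_true = ln(1 + 0.146) = 0.136278
sigma_true * epsilon_true = 779.28 * 0.136278 = 106.2 MPa


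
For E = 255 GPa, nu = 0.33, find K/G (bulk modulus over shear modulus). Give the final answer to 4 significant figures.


G = E / (2*(1+nu))
G = 255 / (2*(1+0.33)) = 95.8647 GPa
K = E / (3*(1-2*nu))
K = 255 / (3*(1-2*0.33)) = 250 GPa
K/G = 250 / 95.8647 = 2.608


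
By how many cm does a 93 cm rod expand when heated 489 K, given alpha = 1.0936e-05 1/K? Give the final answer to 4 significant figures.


dL = L0 * alpha * dT
dL = 93 * 1.0936e-05 * 489
dL = 0.4973 cm


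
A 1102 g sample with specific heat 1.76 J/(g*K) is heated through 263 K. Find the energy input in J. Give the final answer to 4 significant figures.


Q = m * cp * dT
Q = 1102 * 1.76 * 263
Q = 510100 J


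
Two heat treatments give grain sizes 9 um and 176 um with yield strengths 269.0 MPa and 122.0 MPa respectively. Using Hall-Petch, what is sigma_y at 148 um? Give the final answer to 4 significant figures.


sigma_y = sigma0 + k / sqrt(d)
1/sqrt(d1) = 1/sqrt(9e-06) = 333.333;  1/sqrt(d2) = 75.3778
k = (sigma1 - sigma2) / (1/sqrt(d1) - 1/sqrt(d2)) = (269.0 - 122.0) / (333.333 - 75.3778) = 0.569866 MPa*m^0.5
sigma0 = sigma1 - k/sqrt(d1) = 269.0 - 0.569866*333.333 = 79.0448 MPa
sigma_y(d3) = 79.0448 + 0.569866 / sqrt(1.48e-04) = 125.9 MPa


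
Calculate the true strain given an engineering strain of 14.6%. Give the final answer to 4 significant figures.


epsilon_true = ln(1 + epsilon_eng)
epsilon_true = ln(1 + 0.146)
epsilon_true = 0.1363


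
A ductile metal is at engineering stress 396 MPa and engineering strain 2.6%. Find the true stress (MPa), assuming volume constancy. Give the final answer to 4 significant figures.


sigma_true = sigma_eng * (1 + epsilon_eng)
sigma_true = 396 * (1 + 0.026)
sigma_true = 406.3 MPa


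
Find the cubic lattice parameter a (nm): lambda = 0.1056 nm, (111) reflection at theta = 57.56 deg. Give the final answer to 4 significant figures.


d = lambda / (2*sin(theta))
d = 0.1056 / (2*sin(57.56 deg))
d = 0.0625627 nm
a = d * sqrt(h^2+k^2+l^2) = 0.0625627 * sqrt(3)
a = 0.1084 nm


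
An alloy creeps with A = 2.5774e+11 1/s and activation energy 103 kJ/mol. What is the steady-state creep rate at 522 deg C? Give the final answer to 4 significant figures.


rate = A * exp(-Q / (R*T))
T = 522 + 273.15 = 795.15 K
rate = 2.5774e+11 * exp(-103e3 / (8.314 * 795.15))
rate = 44130 1/s


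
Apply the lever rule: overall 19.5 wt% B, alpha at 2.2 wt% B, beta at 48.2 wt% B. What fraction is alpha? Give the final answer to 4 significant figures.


f_alpha = (C_beta - C0) / (C_beta - C_alpha)
f_alpha = (48.2 - 19.5) / (48.2 - 2.2)
f_alpha = 0.6239


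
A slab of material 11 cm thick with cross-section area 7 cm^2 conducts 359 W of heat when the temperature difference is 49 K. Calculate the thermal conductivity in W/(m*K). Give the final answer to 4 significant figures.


k = Q*L / (A*dT)
L = 0.11 m, A = 7e-04 m^2
k = 359 * 0.11 / (7e-04 * 49)
k = 1151 W/(m*K)


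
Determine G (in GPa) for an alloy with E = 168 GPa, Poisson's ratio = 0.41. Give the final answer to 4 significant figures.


G = E / (2*(1+nu))
G = 168 / (2*(1+0.41))
G = 59.57 GPa


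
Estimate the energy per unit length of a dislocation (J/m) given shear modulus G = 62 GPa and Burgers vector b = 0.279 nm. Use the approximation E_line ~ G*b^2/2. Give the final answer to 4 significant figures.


E = G*b^2/2
b = 0.279 nm = 2.79e-10 m
G = 62 GPa = 6.2e+10 Pa
E = 0.5 * 6.2e+10 * (2.79e-10)^2
E = 2.413e-09 J/m


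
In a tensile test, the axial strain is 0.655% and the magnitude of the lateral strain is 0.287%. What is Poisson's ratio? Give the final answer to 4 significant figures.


nu = -epsilon_lat / epsilon_axial
Lateral strain is contraction (negative), so using magnitudes:
nu = 0.287 / 0.655
nu = 0.4382


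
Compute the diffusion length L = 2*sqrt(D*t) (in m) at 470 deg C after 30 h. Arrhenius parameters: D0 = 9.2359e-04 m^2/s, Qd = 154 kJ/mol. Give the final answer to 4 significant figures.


Step 1: D = D0 * exp(-Qd/(R*T))
T = 743.15 K
D = 9.2359e-04 * exp(-154e3 / (8.314 * 743.15)) = 1.38265e-14 m^2/s
Step 2: L = 2*sqrt(D*t)
t = 30 h = 108000 s
L = 2*sqrt(1.38265e-14 * 108000) = 7.729e-05 m


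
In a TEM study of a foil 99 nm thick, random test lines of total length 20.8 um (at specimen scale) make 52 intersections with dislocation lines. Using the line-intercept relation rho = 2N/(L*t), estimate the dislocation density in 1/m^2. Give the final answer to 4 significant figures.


rho = 2N / (L * t)
L = 20.8 um = 2.08e-05 m, t = 99 nm = 9.9e-08 m
rho = 2 * 52 / (2.08e-05 * 9.9e-08)
rho = 5.051e+13 1/m^2


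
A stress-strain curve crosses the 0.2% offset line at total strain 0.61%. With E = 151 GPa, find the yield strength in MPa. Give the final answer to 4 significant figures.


Offset strain = 0.002
Elastic strain at yield = total_strain - offset = 6.1e-03 - 0.002 = 4.1e-03
sigma_y = E * elastic_strain = 151000 * 4.1e-03
sigma_y = 619.1 MPa


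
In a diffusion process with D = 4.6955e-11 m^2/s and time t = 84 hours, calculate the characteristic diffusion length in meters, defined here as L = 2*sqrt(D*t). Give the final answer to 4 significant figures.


t = 84 hr = 302400 s
Diffusion length = 2*sqrt(D*t)
= 2*sqrt(4.6955e-11 * 302400)
= 7.536e-03 m


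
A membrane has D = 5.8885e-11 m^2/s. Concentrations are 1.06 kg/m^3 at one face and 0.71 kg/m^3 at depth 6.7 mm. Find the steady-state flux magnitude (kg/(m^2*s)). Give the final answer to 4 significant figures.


J = -D * (dC/dx) = D * (C1 - C2) / dx
J = 5.8885e-11 * (1.06 - 0.71) / 6.7e-03
J = 3.076e-09 kg/(m^2*s)


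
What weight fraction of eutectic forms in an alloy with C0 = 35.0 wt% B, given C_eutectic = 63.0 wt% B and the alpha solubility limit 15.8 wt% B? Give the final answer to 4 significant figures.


f_primary = (C_e - C0) / (C_e - C_alpha_max)
f_primary = (63.0 - 35.0) / (63.0 - 15.8)
f_primary = 0.59322
f_eutectic = 1 - 0.59322 = 0.4068


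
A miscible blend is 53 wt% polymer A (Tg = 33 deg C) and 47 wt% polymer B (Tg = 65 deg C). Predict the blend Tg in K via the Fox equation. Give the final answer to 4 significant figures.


1/Tg = w1/Tg1 + w2/Tg2 (in Kelvin)
Tg1 = 306.15 K, Tg2 = 338.15 K
1/Tg = 0.53/306.15 + 0.47/338.15
Tg = 320.4 K


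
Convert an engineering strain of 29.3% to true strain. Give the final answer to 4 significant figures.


epsilon_true = ln(1 + epsilon_eng)
epsilon_true = ln(1 + 0.293)
epsilon_true = 0.257


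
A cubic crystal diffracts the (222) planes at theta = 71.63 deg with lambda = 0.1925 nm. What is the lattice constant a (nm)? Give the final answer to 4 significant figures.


d = lambda / (2*sin(theta))
d = 0.1925 / (2*sin(71.63 deg))
d = 0.101418 nm
a = d * sqrt(h^2+k^2+l^2) = 0.101418 * sqrt(12)
a = 0.3513 nm


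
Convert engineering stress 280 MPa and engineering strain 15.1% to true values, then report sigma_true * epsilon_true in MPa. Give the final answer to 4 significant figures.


sigma_true = sigma_eng * (1 + epsilon_eng)
sigma_true = 280 * (1 + 0.151) = 322.28 MPa
epsilon_true = ln(1 + epsilon_eng)
epsilon_true = ln(1 + 0.151) = 0.140631
sigma_true * epsilon_true = 322.28 * 0.140631 = 45.32 MPa


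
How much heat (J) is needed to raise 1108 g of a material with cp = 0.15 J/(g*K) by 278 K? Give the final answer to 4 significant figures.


Q = m * cp * dT
Q = 1108 * 0.15 * 278
Q = 46200 J


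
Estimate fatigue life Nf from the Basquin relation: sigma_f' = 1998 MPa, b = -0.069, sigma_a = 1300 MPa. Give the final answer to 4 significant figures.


sigma_a = sigma_f' * (2*Nf)^b
2*Nf = (sigma_a / sigma_f')^(1/b)
2*Nf = (1300 / 1998)^(1/-0.069)
2*Nf = 507.111
Nf = 253.6 cycles


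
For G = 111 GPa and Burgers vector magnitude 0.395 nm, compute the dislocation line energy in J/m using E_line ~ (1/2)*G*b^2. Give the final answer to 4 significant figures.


E = G*b^2/2
b = 0.395 nm = 3.95e-10 m
G = 111 GPa = 1.11e+11 Pa
E = 0.5 * 1.11e+11 * (3.95e-10)^2
E = 8.659e-09 J/m


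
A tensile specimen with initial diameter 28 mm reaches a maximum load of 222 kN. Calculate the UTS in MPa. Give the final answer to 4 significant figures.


A0 = pi*(d/2)^2 = pi*(28/2)^2 = 615.752 mm^2
UTS = F_max / A0 = 222*1000 / 615.752
UTS = 360.5 MPa


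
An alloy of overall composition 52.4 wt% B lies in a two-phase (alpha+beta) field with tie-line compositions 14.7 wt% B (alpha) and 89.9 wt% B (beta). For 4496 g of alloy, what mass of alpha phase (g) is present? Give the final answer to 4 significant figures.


f_alpha = (C_beta - C0) / (C_beta - C_alpha)
f_alpha = (89.9 - 52.4) / (89.9 - 14.7) = 0.49867
m_alpha = f_alpha * m_total = 0.49867 * 4496 = 2242 g


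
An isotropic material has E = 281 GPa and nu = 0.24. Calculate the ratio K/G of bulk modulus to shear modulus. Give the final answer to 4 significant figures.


G = E / (2*(1+nu))
G = 281 / (2*(1+0.24)) = 113.306 GPa
K = E / (3*(1-2*nu))
K = 281 / (3*(1-2*0.24)) = 180.128 GPa
K/G = 180.128 / 113.306 = 1.59


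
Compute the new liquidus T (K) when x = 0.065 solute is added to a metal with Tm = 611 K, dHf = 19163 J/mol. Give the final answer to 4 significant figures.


dT = R*Tm^2*x / dHf
dT = 8.314 * 611^2 * 0.065 / 19163
dT = 10.5279 K
T_new = 611 - 10.5279 = 600.5 K


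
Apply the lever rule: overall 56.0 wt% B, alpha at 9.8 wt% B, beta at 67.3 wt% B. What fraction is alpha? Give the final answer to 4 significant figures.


f_alpha = (C_beta - C0) / (C_beta - C_alpha)
f_alpha = (67.3 - 56.0) / (67.3 - 9.8)
f_alpha = 0.1965


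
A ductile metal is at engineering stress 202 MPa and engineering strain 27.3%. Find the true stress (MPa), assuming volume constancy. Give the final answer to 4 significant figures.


sigma_true = sigma_eng * (1 + epsilon_eng)
sigma_true = 202 * (1 + 0.273)
sigma_true = 257.1 MPa


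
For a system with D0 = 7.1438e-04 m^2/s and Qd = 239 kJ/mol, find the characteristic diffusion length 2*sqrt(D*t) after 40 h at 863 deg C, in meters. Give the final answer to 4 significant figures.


Step 1: D = D0 * exp(-Qd/(R*T))
T = 1136.15 K
D = 7.1438e-04 * exp(-239e3 / (8.314 * 1136.15)) = 7.3363e-15 m^2/s
Step 2: L = 2*sqrt(D*t)
t = 40 h = 144000 s
L = 2*sqrt(7.3363e-15 * 144000) = 6.501e-05 m


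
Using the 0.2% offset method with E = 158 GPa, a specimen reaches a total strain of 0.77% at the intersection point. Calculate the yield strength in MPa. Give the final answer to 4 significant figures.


Offset strain = 0.002
Elastic strain at yield = total_strain - offset = 7.7e-03 - 0.002 = 5.7e-03
sigma_y = E * elastic_strain = 158000 * 5.7e-03
sigma_y = 900.6 MPa


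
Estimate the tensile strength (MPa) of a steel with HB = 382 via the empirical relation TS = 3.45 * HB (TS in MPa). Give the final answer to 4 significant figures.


TS (MPa) = 3.45 * HB
TS = 3.45 * 382
TS = 1318 MPa


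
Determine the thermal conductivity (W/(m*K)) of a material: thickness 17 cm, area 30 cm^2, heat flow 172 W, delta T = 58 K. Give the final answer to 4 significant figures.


k = Q*L / (A*dT)
L = 0.17 m, A = 3e-03 m^2
k = 172 * 0.17 / (3e-03 * 58)
k = 168 W/(m*K)


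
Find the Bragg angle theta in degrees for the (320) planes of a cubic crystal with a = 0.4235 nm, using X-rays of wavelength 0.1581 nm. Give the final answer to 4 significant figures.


d = a / sqrt(h^2+k^2+l^2)
d = 0.4235 / sqrt(13) = 0.117458 nm
lambda = 2*d*sin(theta)  =>  sin(theta) = lambda / (2*d)
sin(theta) = 0.1581 / (2 * 0.117458) = 0.673008
theta = 42.3 deg


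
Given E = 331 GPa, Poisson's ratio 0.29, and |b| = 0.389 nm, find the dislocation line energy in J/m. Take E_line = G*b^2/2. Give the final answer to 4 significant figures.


Step 1: G = E / (2*(1+nu))
G = 331 / (2*(1+0.29)) = 128.295 GPa = 1.28295e+11 Pa
Step 2: E_line = G*b^2/2
b = 0.389 nm = 3.89e-10 m
E_line = 0.5 * 1.28295e+11 * (3.89e-10)^2 = 9.707e-09 J/m


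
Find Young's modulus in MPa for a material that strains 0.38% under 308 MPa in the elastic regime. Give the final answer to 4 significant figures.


E = sigma / epsilon
epsilon = 0.38% = 3.8e-03
E = 308 / 3.8e-03
E = 81050 MPa


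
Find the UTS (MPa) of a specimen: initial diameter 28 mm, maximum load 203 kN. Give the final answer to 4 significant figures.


A0 = pi*(d/2)^2 = pi*(28/2)^2 = 615.752 mm^2
UTS = F_max / A0 = 203*1000 / 615.752
UTS = 329.7 MPa


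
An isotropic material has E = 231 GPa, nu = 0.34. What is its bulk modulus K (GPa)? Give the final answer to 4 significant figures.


K = E / (3*(1-2*nu))
K = 231 / (3*(1-2*0.34))
K = 240.6 GPa


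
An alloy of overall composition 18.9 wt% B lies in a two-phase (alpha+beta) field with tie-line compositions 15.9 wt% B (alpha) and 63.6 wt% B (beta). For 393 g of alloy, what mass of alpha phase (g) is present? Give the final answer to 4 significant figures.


f_alpha = (C_beta - C0) / (C_beta - C_alpha)
f_alpha = (63.6 - 18.9) / (63.6 - 15.9) = 0.937107
m_alpha = f_alpha * m_total = 0.937107 * 393 = 368.3 g


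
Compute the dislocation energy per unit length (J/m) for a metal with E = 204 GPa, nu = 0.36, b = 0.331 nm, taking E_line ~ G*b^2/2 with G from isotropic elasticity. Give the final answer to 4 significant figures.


Step 1: G = E / (2*(1+nu))
G = 204 / (2*(1+0.36)) = 75 GPa = 7.5e+10 Pa
Step 2: E_line = G*b^2/2
b = 0.331 nm = 3.31e-10 m
E_line = 0.5 * 7.5e+10 * (3.31e-10)^2 = 4.109e-09 J/m


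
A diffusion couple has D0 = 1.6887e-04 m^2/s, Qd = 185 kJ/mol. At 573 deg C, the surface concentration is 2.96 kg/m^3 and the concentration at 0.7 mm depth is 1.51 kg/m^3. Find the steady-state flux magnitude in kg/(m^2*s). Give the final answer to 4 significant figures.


Step 1: D = D0 * exp(-Qd/(R*T))
T = 573 + 273.15 = 846.15 K
D = 1.6887e-04 * exp(-185e3 / (8.314 * 846.15)) = 6.40761e-16 m^2/s
Step 2: J = D * (C1 - C2) / dx
J = 6.40761e-16 * (2.96 - 1.51) / 7e-04
J = 1.327e-12 kg/(m^2*s)


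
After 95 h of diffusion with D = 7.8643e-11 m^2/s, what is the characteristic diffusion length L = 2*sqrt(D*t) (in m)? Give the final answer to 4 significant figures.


t = 95 hr = 342000 s
Diffusion length = 2*sqrt(D*t)
= 2*sqrt(7.8643e-11 * 342000)
= 0.01037 m


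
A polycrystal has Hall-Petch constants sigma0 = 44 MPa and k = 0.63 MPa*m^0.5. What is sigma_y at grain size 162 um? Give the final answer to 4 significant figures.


sigma_y = sigma0 + k / sqrt(d)
d = 162 um = 1.62e-04 m
sigma_y = 44 + 0.63 / sqrt(1.62e-04)
sigma_y = 93.5 MPa


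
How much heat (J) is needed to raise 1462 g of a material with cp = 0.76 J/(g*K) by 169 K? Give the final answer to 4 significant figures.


Q = m * cp * dT
Q = 1462 * 0.76 * 169
Q = 187800 J


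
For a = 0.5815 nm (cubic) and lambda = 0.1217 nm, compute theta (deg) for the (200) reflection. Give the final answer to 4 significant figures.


d = a / sqrt(h^2+k^2+l^2)
d = 0.5815 / sqrt(4) = 0.29075 nm
lambda = 2*d*sin(theta)  =>  sin(theta) = lambda / (2*d)
sin(theta) = 0.1217 / (2 * 0.29075) = 0.209286
theta = 12.08 deg


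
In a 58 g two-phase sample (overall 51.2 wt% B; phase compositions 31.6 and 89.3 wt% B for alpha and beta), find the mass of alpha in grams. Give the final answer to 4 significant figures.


f_alpha = (C_beta - C0) / (C_beta - C_alpha)
f_alpha = (89.3 - 51.2) / (89.3 - 31.6) = 0.660312
m_alpha = f_alpha * m_total = 0.660312 * 58 = 38.3 g


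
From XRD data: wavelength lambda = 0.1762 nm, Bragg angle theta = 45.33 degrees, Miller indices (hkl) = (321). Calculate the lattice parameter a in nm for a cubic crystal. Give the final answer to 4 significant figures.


d = lambda / (2*sin(theta))
d = 0.1762 / (2*sin(45.33 deg))
d = 0.123881 nm
a = d * sqrt(h^2+k^2+l^2) = 0.123881 * sqrt(14)
a = 0.4635 nm


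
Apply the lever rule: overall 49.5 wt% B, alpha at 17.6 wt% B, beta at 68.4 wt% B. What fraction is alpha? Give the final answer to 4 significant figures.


f_alpha = (C_beta - C0) / (C_beta - C_alpha)
f_alpha = (68.4 - 49.5) / (68.4 - 17.6)
f_alpha = 0.372


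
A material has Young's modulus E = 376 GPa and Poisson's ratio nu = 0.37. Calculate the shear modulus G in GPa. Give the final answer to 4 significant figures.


G = E / (2*(1+nu))
G = 376 / (2*(1+0.37))
G = 137.2 GPa


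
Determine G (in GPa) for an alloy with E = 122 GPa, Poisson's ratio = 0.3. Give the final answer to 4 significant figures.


G = E / (2*(1+nu))
G = 122 / (2*(1+0.3))
G = 46.92 GPa


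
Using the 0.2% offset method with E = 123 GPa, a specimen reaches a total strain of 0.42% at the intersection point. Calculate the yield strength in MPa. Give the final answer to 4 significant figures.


Offset strain = 0.002
Elastic strain at yield = total_strain - offset = 4.2e-03 - 0.002 = 2.2e-03
sigma_y = E * elastic_strain = 123000 * 2.2e-03
sigma_y = 270.6 MPa


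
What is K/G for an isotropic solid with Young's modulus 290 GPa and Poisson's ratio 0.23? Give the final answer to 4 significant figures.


G = E / (2*(1+nu))
G = 290 / (2*(1+0.23)) = 117.886 GPa
K = E / (3*(1-2*nu))
K = 290 / (3*(1-2*0.23)) = 179.012 GPa
K/G = 179.012 / 117.886 = 1.519


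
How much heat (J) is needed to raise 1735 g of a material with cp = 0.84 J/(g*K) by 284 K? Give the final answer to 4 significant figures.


Q = m * cp * dT
Q = 1735 * 0.84 * 284
Q = 413900 J


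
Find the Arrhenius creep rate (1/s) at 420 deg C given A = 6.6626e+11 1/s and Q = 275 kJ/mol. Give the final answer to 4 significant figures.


rate = A * exp(-Q / (R*T))
T = 420 + 273.15 = 693.15 K
rate = 6.6626e+11 * exp(-275e3 / (8.314 * 693.15))
rate = 1.257e-09 1/s


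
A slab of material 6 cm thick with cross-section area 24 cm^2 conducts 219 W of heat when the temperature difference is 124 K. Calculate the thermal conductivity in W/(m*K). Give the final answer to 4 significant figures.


k = Q*L / (A*dT)
L = 0.06 m, A = 2.4e-03 m^2
k = 219 * 0.06 / (2.4e-03 * 124)
k = 44.15 W/(m*K)


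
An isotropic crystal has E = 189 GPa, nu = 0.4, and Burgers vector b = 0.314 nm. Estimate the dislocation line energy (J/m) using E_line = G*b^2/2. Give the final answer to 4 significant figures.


Step 1: G = E / (2*(1+nu))
G = 189 / (2*(1+0.4)) = 67.5 GPa = 6.75e+10 Pa
Step 2: E_line = G*b^2/2
b = 0.314 nm = 3.14e-10 m
E_line = 0.5 * 6.75e+10 * (3.14e-10)^2 = 3.328e-09 J/m


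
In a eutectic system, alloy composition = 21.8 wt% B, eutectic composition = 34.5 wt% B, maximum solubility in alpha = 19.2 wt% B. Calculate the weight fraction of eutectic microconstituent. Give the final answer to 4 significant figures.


f_primary = (C_e - C0) / (C_e - C_alpha_max)
f_primary = (34.5 - 21.8) / (34.5 - 19.2)
f_primary = 0.830065
f_eutectic = 1 - 0.830065 = 0.1699


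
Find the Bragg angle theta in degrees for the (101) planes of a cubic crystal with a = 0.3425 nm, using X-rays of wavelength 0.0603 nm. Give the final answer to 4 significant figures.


d = a / sqrt(h^2+k^2+l^2)
d = 0.3425 / sqrt(2) = 0.242184 nm
lambda = 2*d*sin(theta)  =>  sin(theta) = lambda / (2*d)
sin(theta) = 0.0603 / (2 * 0.242184) = 0.124492
theta = 7.151 deg


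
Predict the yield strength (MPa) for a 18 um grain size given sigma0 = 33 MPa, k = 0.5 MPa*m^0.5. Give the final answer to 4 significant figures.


sigma_y = sigma0 + k / sqrt(d)
d = 18 um = 1.8e-05 m
sigma_y = 33 + 0.5 / sqrt(1.8e-05)
sigma_y = 150.9 MPa


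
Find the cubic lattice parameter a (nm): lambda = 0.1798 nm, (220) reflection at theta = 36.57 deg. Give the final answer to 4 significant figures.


d = lambda / (2*sin(theta))
d = 0.1798 / (2*sin(36.57 deg))
d = 0.150888 nm
a = d * sqrt(h^2+k^2+l^2) = 0.150888 * sqrt(8)
a = 0.4268 nm


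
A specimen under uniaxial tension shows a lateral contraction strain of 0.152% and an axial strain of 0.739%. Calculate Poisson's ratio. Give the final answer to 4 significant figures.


nu = -epsilon_lat / epsilon_axial
Lateral strain is contraction (negative), so using magnitudes:
nu = 0.152 / 0.739
nu = 0.2057


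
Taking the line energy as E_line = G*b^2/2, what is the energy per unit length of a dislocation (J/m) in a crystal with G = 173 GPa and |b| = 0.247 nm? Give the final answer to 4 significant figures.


E = G*b^2/2
b = 0.247 nm = 2.47e-10 m
G = 173 GPa = 1.73e+11 Pa
E = 0.5 * 1.73e+11 * (2.47e-10)^2
E = 5.277e-09 J/m


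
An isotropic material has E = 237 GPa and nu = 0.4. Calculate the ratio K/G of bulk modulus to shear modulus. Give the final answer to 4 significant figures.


G = E / (2*(1+nu))
G = 237 / (2*(1+0.4)) = 84.6429 GPa
K = E / (3*(1-2*nu))
K = 237 / (3*(1-2*0.4)) = 395 GPa
K/G = 395 / 84.6429 = 4.667


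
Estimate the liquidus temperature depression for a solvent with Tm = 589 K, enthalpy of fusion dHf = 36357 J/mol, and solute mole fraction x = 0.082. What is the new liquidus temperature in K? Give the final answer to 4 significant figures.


dT = R*Tm^2*x / dHf
dT = 8.314 * 589^2 * 0.082 / 36357
dT = 6.50529 K
T_new = 589 - 6.50529 = 582.5 K


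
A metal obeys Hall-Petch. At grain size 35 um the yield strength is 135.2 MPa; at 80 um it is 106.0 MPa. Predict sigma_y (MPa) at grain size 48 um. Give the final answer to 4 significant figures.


sigma_y = sigma0 + k / sqrt(d)
1/sqrt(d1) = 1/sqrt(3.5e-05) = 169.031;  1/sqrt(d2) = 111.803
k = (sigma1 - sigma2) / (1/sqrt(d1) - 1/sqrt(d2)) = (135.2 - 106.0) / (169.031 - 111.803) = 0.510245 MPa*m^0.5
sigma0 = sigma1 - k/sqrt(d1) = 135.2 - 0.510245*169.031 = 48.9529 MPa
sigma_y(d3) = 48.9529 + 0.510245 / sqrt(4.8e-05) = 122.6 MPa


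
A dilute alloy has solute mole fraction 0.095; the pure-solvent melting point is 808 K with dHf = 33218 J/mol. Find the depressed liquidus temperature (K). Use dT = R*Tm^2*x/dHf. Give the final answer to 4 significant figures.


dT = R*Tm^2*x / dHf
dT = 8.314 * 808^2 * 0.095 / 33218
dT = 15.5233 K
T_new = 808 - 15.5233 = 792.5 K


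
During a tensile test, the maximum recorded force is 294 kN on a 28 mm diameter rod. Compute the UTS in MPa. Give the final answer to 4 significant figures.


A0 = pi*(d/2)^2 = pi*(28/2)^2 = 615.752 mm^2
UTS = F_max / A0 = 294*1000 / 615.752
UTS = 477.5 MPa


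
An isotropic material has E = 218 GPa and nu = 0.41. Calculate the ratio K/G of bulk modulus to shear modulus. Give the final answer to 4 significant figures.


G = E / (2*(1+nu))
G = 218 / (2*(1+0.41)) = 77.305 GPa
K = E / (3*(1-2*nu))
K = 218 / (3*(1-2*0.41)) = 403.704 GPa
K/G = 403.704 / 77.305 = 5.222


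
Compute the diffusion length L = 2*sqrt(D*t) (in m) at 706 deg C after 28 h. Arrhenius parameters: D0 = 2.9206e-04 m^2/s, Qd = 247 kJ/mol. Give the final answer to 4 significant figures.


Step 1: D = D0 * exp(-Qd/(R*T))
T = 979.15 K
D = 2.9206e-04 * exp(-247e3 / (8.314 * 979.15)) = 1.94225e-17 m^2/s
Step 2: L = 2*sqrt(D*t)
t = 28 h = 100800 s
L = 2*sqrt(1.94225e-17 * 100800) = 2.798e-06 m


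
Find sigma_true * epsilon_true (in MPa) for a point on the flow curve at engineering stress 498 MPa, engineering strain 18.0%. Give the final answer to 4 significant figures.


sigma_true = sigma_eng * (1 + epsilon_eng)
sigma_true = 498 * (1 + 0.18) = 587.64 MPa
epsilon_true = ln(1 + epsilon_eng)
epsilon_true = ln(1 + 0.18) = 0.165514
sigma_true * epsilon_true = 587.64 * 0.165514 = 97.26 MPa


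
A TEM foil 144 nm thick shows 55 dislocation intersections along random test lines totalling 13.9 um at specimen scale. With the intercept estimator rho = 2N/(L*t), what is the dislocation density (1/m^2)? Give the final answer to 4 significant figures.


rho = 2N / (L * t)
L = 13.9 um = 1.39e-05 m, t = 144 nm = 1.44e-07 m
rho = 2 * 55 / (1.39e-05 * 1.44e-07)
rho = 5.496e+13 1/m^2


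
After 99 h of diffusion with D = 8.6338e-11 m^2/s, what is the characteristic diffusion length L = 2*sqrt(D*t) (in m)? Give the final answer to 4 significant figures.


t = 99 hr = 356400 s
Diffusion length = 2*sqrt(D*t)
= 2*sqrt(8.6338e-11 * 356400)
= 0.01109 m


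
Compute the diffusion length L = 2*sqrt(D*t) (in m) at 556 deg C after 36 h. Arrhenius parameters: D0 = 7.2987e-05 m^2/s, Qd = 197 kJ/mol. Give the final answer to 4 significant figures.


Step 1: D = D0 * exp(-Qd/(R*T))
T = 829.15 K
D = 7.2987e-05 * exp(-197e3 / (8.314 * 829.15)) = 2.83287e-17 m^2/s
Step 2: L = 2*sqrt(D*t)
t = 36 h = 129600 s
L = 2*sqrt(2.83287e-17 * 129600) = 3.832e-06 m


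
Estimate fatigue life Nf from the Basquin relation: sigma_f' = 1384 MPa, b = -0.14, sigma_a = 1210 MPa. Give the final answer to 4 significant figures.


sigma_a = sigma_f' * (2*Nf)^b
2*Nf = (sigma_a / sigma_f')^(1/b)
2*Nf = (1210 / 1384)^(1/-0.14)
2*Nf = 2.6109
Nf = 1.305 cycles


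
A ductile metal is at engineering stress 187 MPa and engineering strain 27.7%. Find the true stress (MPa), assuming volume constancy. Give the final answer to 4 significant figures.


sigma_true = sigma_eng * (1 + epsilon_eng)
sigma_true = 187 * (1 + 0.277)
sigma_true = 238.8 MPa


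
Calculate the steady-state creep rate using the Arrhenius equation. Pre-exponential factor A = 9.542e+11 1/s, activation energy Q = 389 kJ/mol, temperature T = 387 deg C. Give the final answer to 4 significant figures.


rate = A * exp(-Q / (R*T))
T = 387 + 273.15 = 660.15 K
rate = 9.542e+11 * exp(-389e3 / (8.314 * 660.15))
rate = 1.58e-19 1/s


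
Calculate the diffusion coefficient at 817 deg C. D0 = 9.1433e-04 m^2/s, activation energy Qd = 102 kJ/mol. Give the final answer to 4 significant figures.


D = D0 * exp(-Qd / (R*T))
T = 1090.15 K
D = 9.1433e-04 * exp(-102e3 / (8.314 * 1090.15))
D = 1.185e-08 m^2/s


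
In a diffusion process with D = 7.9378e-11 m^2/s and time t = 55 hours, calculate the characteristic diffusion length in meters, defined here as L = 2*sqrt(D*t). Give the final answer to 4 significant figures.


t = 55 hr = 198000 s
Diffusion length = 2*sqrt(D*t)
= 2*sqrt(7.9378e-11 * 198000)
= 7.929e-03 m


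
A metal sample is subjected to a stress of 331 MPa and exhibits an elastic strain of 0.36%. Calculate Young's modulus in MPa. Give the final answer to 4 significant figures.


E = sigma / epsilon
epsilon = 0.36% = 3.6e-03
E = 331 / 3.6e-03
E = 91940 MPa


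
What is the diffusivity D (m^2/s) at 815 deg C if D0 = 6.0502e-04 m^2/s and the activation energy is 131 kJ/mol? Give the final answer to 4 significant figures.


D = D0 * exp(-Qd / (R*T))
T = 1088.15 K
D = 6.0502e-04 * exp(-131e3 / (8.314 * 1088.15))
D = 3.113e-10 m^2/s


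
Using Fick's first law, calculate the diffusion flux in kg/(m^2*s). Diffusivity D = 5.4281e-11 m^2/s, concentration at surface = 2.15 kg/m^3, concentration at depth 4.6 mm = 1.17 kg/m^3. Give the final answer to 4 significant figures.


J = -D * (dC/dx) = D * (C1 - C2) / dx
J = 5.4281e-11 * (2.15 - 1.17) / 4.6e-03
J = 1.156e-08 kg/(m^2*s)


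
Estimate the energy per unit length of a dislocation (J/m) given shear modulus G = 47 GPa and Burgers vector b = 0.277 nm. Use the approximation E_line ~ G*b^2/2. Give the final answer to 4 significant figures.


E = G*b^2/2
b = 0.277 nm = 2.77e-10 m
G = 47 GPa = 4.7e+10 Pa
E = 0.5 * 4.7e+10 * (2.77e-10)^2
E = 1.803e-09 J/m


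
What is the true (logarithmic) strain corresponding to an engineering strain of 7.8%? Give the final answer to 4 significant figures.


epsilon_true = ln(1 + epsilon_eng)
epsilon_true = ln(1 + 0.078)
epsilon_true = 0.07511
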